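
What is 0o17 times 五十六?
Convert 0o17 (octal) → 1×8 + 7 = 15 (decimal)
Convert 五十六 (Chinese numeral) → 5×10 + 6 = 56 (decimal)
Compute 15 × 56 = 840
840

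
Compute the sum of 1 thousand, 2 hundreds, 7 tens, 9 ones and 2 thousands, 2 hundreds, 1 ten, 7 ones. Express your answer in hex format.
Convert 1 thousand, 2 hundreds, 7 tens, 9 ones (place-value notation) → 1×1000 + 2×100 + 7×10 + 9 = 1279 (decimal)
Convert 2 thousands, 2 hundreds, 1 ten, 7 ones (place-value notation) → 2×1000 + 2×100 + 1×10 + 7 = 2217 (decimal)
Compute 1279 + 2217 = 3496
Convert 3496 (decimal) → 3496 = 13×256 + 10×16 + 8 → 0xDA8 (hexadecimal)
0xDA8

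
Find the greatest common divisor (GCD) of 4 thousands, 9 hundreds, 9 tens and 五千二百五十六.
Convert 4 thousands, 9 hundreds, 9 tens (place-value notation) → 4×1000 + 9×100 + 9×10 = 4990 (decimal)
Convert 五千二百五十六 (Chinese numeral) → 5×1000 + 2×100 + 5×10 + 6 = 5256 (decimal)
Compute gcd(4990, 5256) = 2
2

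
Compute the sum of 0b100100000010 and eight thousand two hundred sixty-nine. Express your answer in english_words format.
Convert 0b100100000010 (binary) → 2048 + 256 + 2 = 2306 (decimal)
Convert eight thousand two hundred sixty-nine (English words) → 8×1000 + 2×100 + 69 = 8269 (decimal)
Compute 2306 + 8269 = 10575
Convert 10575 (decimal) → 10575 = 10×1000 + 5×100 + 75 → ten thousand five hundred seventy-five (English words)
ten thousand five hundred seventy-five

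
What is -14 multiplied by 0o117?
Convert 0o117 (octal) → 1×64 + 1×8 + 7 = 79 (decimal)
Compute -14 × 79 = -1106
-1106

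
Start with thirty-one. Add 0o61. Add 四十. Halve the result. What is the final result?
Convert thirty-one (English words) → 31 (decimal)
Start: 31
Convert 0o61 (octal) → 6×8 + 1 = 49 (decimal)
31 + 49 = 80
Convert 四十 (Chinese numeral) → 4×10 = 40 (decimal)
80 + 40 = 120
120 ÷ 2 = 60
60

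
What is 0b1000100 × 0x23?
Convert 0b1000100 (binary) → 64 + 4 = 68 (decimal)
Convert 0x23 (hexadecimal) → 2×16 + 3 = 35 (decimal)
Compute 68 × 35 = 2380
2380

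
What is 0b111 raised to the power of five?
Convert 0b111 (binary) → 4 + 2 + 1 = 7 (decimal)
Convert five (English words) → 5 (decimal)
Compute 7 ^ 5 = 16807
16807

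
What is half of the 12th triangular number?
The 12th triangular number = 12×13/2 = 78
Compute 78 ÷ 2 = 39
39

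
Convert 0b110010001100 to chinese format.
Convert 0b110010001100 (binary) → 2048 + 1024 + 128 + 8 + 4 = 3212 (decimal)
Convert 3212 (decimal) → 3212 = 3×1000 + 2×100 + 1×10 + 2 → 三千二百一十二 (Chinese numeral)
三千二百一十二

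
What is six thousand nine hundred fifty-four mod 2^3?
Convert six thousand nine hundred fifty-four (English words) → 6×1000 + 9×100 + 54 = 6954 (decimal)
Convert 2^3 (power) → 8 (decimal)
Compute 6954 mod 8 = 2
2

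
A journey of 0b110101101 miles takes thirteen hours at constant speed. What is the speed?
Convert 0b110101101 (binary) → 256 + 128 + 32 + 8 + 4 + 1 = 429 (decimal)
Convert thirteen (English words) → 13 (decimal)
Compute 429 ÷ 13 = 33
33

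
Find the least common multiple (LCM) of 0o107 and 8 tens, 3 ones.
Convert 0o107 (octal) → 1×64 + 7 = 71 (decimal)
Convert 8 tens, 3 ones (place-value notation) → 8×10 + 3 = 83 (decimal)
Compute lcm(71, 83) = 5893
5893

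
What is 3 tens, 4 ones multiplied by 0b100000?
Convert 3 tens, 4 ones (place-value notation) → 3×10 + 4 = 34 (decimal)
Convert 0b100000 (binary) → 32 (decimal)
Compute 34 × 32 = 1088
1088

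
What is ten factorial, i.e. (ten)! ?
Convert ten (English words) → 10 (decimal)
Compute 10! = 3628800
3628800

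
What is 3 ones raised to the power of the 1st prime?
Convert 3 ones (place-value notation) → 3 (decimal)
Convert the 1st prime (prime index) → 2 (decimal)
Compute 3 ^ 2 = 9
9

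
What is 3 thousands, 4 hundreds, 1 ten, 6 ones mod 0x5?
Convert 3 thousands, 4 hundreds, 1 ten, 6 ones (place-value notation) → 3×1000 + 4×100 + 1×10 + 6 = 3416 (decimal)
Convert 0x5 (hexadecimal) → 5 (decimal)
Compute 3416 mod 5 = 1
1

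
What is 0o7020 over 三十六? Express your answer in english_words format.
Convert 0o7020 (octal) → 7×512 + 2×8 = 3600 (decimal)
Convert 三十六 (Chinese numeral) → 3×10 + 6 = 36 (decimal)
Compute 3600 ÷ 36 = 100
Convert 100 (decimal) → 100 = 1×100 → one hundred (English words)
one hundred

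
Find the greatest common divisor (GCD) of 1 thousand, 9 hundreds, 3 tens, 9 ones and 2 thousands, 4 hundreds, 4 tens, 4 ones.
Convert 1 thousand, 9 hundreds, 3 tens, 9 ones (place-value notation) → 1×1000 + 9×100 + 3×10 + 9 = 1939 (decimal)
Convert 2 thousands, 4 hundreds, 4 tens, 4 ones (place-value notation) → 2×1000 + 4×100 + 4×10 + 4 = 2444 (decimal)
Compute gcd(1939, 2444) = 1
1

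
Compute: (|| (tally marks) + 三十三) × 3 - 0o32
Convert || (tally marks) → 2 (decimal)
Convert 三十三 (Chinese numeral) → 3×10 + 3 = 33 (decimal)
Convert 0o32 (octal) → 3×8 + 2 = 26 (decimal)
Expression in decimal: (2 + 33) × 3 - 26
Parentheses first: 2 + 33 = 35
Multiply: 35 × 3 = 105
Subtract: 105 - 26 = 79
79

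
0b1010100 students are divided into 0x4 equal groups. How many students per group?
Convert 0b1010100 (binary) → 64 + 16 + 4 = 84 (decimal)
Convert 0x4 (hexadecimal) → 4 (decimal)
Compute 84 ÷ 4 = 21
21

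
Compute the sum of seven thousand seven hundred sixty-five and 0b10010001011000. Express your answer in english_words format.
Convert seven thousand seven hundred sixty-five (English words) → 7×1000 + 7×100 + 65 = 7765 (decimal)
Convert 0b10010001011000 (binary) → 8192 + 1024 + 64 + 16 + 8 = 9304 (decimal)
Compute 7765 + 9304 = 17069
Convert 17069 (decimal) → 17069 = 17×1000 + 69 → seventeen thousand sixty-nine (English words)
seventeen thousand sixty-nine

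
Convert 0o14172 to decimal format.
Convert 0o14172 (octal) → 1×4096 + 4×512 + 1×64 + 7×8 + 2 = 6266 (decimal)
6266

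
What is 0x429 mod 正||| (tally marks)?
Convert 0x429 (hexadecimal) → 4×256 + 2×16 + 9 = 1065 (decimal)
Convert 正||| (tally marks) → 5 + 3 = 8 (decimal)
Compute 1065 mod 8 = 1
1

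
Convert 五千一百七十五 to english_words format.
Convert 五千一百七十五 (Chinese numeral) → 5×1000 + 1×100 + 7×10 + 5 = 5175 (decimal)
Convert 5175 (decimal) → 5175 = 5×1000 + 1×100 + 75 → five thousand one hundred seventy-five (English words)
five thousand one hundred seventy-five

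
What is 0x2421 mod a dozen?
Convert 0x2421 (hexadecimal) → 2×4096 + 4×256 + 2×16 + 1 = 9249 (decimal)
Convert a dozen (colloquial) → 12 (decimal)
Compute 9249 mod 12 = 9
9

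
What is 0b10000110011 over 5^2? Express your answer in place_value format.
Convert 0b10000110011 (binary) → 1024 + 32 + 16 + 2 + 1 = 1075 (decimal)
Convert 5^2 (power) → 25 (decimal)
Compute 1075 ÷ 25 = 43
Convert 43 (decimal) → 43 = 4×10 + 3 → 4 tens, 3 ones (place-value notation)
4 tens, 3 ones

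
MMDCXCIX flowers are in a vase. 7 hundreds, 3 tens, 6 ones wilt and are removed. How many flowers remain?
Convert MMDCXCIX (Roman numeral) → 1000 + 1000 + 500 + 100 + 90 + 9 = 2699 (decimal)
Convert 7 hundreds, 3 tens, 6 ones (place-value notation) → 7×100 + 3×10 + 6 = 736 (decimal)
Compute 2699 - 736 = 1963
1963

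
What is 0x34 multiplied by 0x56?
Convert 0x34 (hexadecimal) → 3×16 + 4 = 52 (decimal)
Convert 0x56 (hexadecimal) → 5×16 + 6 = 86 (decimal)
Compute 52 × 86 = 4472
4472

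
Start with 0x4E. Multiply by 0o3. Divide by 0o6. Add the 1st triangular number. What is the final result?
Convert 0x4E (hexadecimal) → 4×16 + 14 = 78 (decimal)
Start: 78
Convert 0o3 (octal) → 3 (decimal)
78 × 3 = 234
Convert 0o6 (octal) → 6 (decimal)
234 ÷ 6 = 39
Convert the 1st triangular number (triangular index) → 1×2/2 = 1 (decimal)
39 + 1 = 40
40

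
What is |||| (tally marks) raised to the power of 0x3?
Convert |||| (tally marks) → 4 (decimal)
Convert 0x3 (hexadecimal) → 3 (decimal)
Compute 4 ^ 3 = 64
64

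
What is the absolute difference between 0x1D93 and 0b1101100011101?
Convert 0x1D93 (hexadecimal) → 1×4096 + 13×256 + 9×16 + 3 = 7571 (decimal)
Convert 0b1101100011101 (binary) → 4096 + 2048 + 512 + 256 + 16 + 8 + 4 + 1 = 6941 (decimal)
Compute |7571 - 6941| = 630
630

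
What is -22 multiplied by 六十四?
Convert 六十四 (Chinese numeral) → 6×10 + 4 = 64 (decimal)
Compute -22 × 64 = -1408
-1408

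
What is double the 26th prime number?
The 26th prime number = 101
Compute 101 × 2 = 202
202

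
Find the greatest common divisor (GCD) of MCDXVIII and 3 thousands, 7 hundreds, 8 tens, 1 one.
Convert MCDXVIII (Roman numeral) → 1000 + 400 + 10 + 5 + 1 + 1 + 1 = 1418 (decimal)
Convert 3 thousands, 7 hundreds, 8 tens, 1 one (place-value notation) → 3×1000 + 7×100 + 8×10 + 1 = 3781 (decimal)
Compute gcd(1418, 3781) = 1
1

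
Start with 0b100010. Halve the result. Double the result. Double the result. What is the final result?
Convert 0b100010 (binary) → 32 + 2 = 34 (decimal)
Start: 34
34 ÷ 2 = 17
17 × 2 = 34
34 × 2 = 68
68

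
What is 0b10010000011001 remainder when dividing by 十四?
Convert 0b10010000011001 (binary) → 8192 + 1024 + 16 + 8 + 1 = 9241 (decimal)
Convert 十四 (Chinese numeral) → 1×10 + 4 = 14 (decimal)
Compute 9241 mod 14 = 1
1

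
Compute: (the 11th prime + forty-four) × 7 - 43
Convert the 11th prime (prime index) → 31 (decimal)
Convert forty-four (English words) → 44 (decimal)
Expression in decimal: (31 + 44) × 7 - 43
Parentheses first: 31 + 44 = 75
Multiply: 75 × 7 = 525
Subtract: 525 - 43 = 482
482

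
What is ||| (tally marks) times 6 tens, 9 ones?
Convert ||| (tally marks) → 3 (decimal)
Convert 6 tens, 9 ones (place-value notation) → 6×10 + 9 = 69 (decimal)
Compute 3 × 69 = 207
207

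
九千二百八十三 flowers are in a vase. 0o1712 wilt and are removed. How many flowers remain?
Convert 九千二百八十三 (Chinese numeral) → 9×1000 + 2×100 + 8×10 + 3 = 9283 (decimal)
Convert 0o1712 (octal) → 1×512 + 7×64 + 1×8 + 2 = 970 (decimal)
Compute 9283 - 970 = 8313
8313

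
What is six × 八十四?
Convert six (English words) → 6 (decimal)
Convert 八十四 (Chinese numeral) → 8×10 + 4 = 84 (decimal)
Compute 6 × 84 = 504
504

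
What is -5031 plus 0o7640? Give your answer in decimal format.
Convert 0o7640 (octal) → 7×512 + 6×64 + 4×8 = 4000 (decimal)
Compute -5031 + 4000 = -1031
-1031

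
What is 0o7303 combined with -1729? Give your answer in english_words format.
Convert 0o7303 (octal) → 7×512 + 3×64 + 3 = 3779 (decimal)
Compute 3779 + -1729 = 2050
Convert 2050 (decimal) → 2050 = 2×1000 + 50 → two thousand fifty (English words)
two thousand fifty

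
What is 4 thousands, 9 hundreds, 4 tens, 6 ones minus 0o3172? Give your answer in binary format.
Convert 4 thousands, 9 hundreds, 4 tens, 6 ones (place-value notation) → 4×1000 + 9×100 + 4×10 + 6 = 4946 (decimal)
Convert 0o3172 (octal) → 3×512 + 1×64 + 7×8 + 2 = 1658 (decimal)
Compute 4946 - 1658 = 3288
Convert 3288 (decimal) → 3288 = 2048 + 1024 + 128 + 64 + 16 + 8 → 0b110011011000 (binary)
0b110011011000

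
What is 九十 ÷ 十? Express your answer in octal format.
Convert 九十 (Chinese numeral) → 9×10 = 90 (decimal)
Convert 十 (Chinese numeral) → 1×10 = 10 (decimal)
Compute 90 ÷ 10 = 9
Convert 9 (decimal) → 9 = 1×8 + 1 → 0o11 (octal)
0o11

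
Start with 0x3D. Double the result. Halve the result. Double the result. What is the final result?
Convert 0x3D (hexadecimal) → 3×16 + 13 = 61 (decimal)
Start: 61
61 × 2 = 122
122 ÷ 2 = 61
61 × 2 = 122
122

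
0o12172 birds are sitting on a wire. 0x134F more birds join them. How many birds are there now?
Convert 0o12172 (octal) → 1×4096 + 2×512 + 1×64 + 7×8 + 2 = 5242 (decimal)
Convert 0x134F (hexadecimal) → 1×4096 + 3×256 + 4×16 + 15 = 4943 (decimal)
Compute 5242 + 4943 = 10185
10185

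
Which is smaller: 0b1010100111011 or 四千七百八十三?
Convert 0b1010100111011 (binary) → 4096 + 1024 + 256 + 32 + 16 + 8 + 2 + 1 = 5435 (decimal)
Convert 四千七百八十三 (Chinese numeral) → 4×1000 + 7×100 + 8×10 + 3 = 4783 (decimal)
Compare 5435 vs 4783: smaller = 4783
4783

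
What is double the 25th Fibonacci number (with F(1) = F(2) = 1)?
The 25th Fibonacci number (with F(1) = F(2) = 1) = 75025
Compute 75025 × 2 = 150050
150050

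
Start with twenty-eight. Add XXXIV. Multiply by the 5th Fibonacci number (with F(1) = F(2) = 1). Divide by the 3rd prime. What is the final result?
Convert twenty-eight (English words) → 28 (decimal)
Start: 28
Convert XXXIV (Roman numeral) → 10 + 10 + 10 + 4 = 34 (decimal)
28 + 34 = 62
Convert the 5th Fibonacci number (with F(1) = F(2) = 1) (Fibonacci index) → 1, 1, 2, 3, 5 → 5 (decimal)
62 × 5 = 310
Convert the 3rd prime (prime index) → 5 (decimal)
310 ÷ 5 = 62
62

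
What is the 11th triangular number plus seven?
The 11th triangular number = 11×12/2 = 66
Convert seven (English words) → 7 (decimal)
Compute 66 + 7 = 73
73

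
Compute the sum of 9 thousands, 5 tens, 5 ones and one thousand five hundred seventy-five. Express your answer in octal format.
Convert 9 thousands, 5 tens, 5 ones (place-value notation) → 9×1000 + 5×10 + 5 = 9055 (decimal)
Convert one thousand five hundred seventy-five (English words) → 1×1000 + 5×100 + 75 = 1575 (decimal)
Compute 9055 + 1575 = 10630
Convert 10630 (decimal) → 10630 = 2×4096 + 4×512 + 6×64 + 6 → 0o24606 (octal)
0o24606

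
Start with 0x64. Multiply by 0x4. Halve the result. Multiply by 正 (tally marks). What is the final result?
Convert 0x64 (hexadecimal) → 6×16 + 4 = 100 (decimal)
Start: 100
Convert 0x4 (hexadecimal) → 4 (decimal)
100 × 4 = 400
400 ÷ 2 = 200
Convert 正 (tally marks) → 5 (decimal)
200 × 5 = 1000
1000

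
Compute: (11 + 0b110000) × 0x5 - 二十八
Convert 0b110000 (binary) → 32 + 16 = 48 (decimal)
Convert 0x5 (hexadecimal) → 5 (decimal)
Convert 二十八 (Chinese numeral) → 2×10 + 8 = 28 (decimal)
Expression in decimal: (11 + 48) × 5 - 28
Parentheses first: 11 + 48 = 59
Multiply: 59 × 5 = 295
Subtract: 295 - 28 = 267
267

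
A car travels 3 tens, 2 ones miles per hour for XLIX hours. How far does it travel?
Convert 3 tens, 2 ones (place-value notation) → 3×10 + 2 = 32 (decimal)
Convert XLIX (Roman numeral) → 40 + 9 = 49 (decimal)
Compute 32 × 49 = 1568
1568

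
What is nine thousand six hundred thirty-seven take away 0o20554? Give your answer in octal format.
Convert nine thousand six hundred thirty-seven (English words) → 9×1000 + 6×100 + 37 = 9637 (decimal)
Convert 0o20554 (octal) → 2×4096 + 5×64 + 5×8 + 4 = 8556 (decimal)
Compute 9637 - 8556 = 1081
Convert 1081 (decimal) → 1081 = 2×512 + 7×8 + 1 → 0o2071 (octal)
0o2071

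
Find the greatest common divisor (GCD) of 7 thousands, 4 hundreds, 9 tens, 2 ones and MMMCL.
Convert 7 thousands, 4 hundreds, 9 tens, 2 ones (place-value notation) → 7×1000 + 4×100 + 9×10 + 2 = 7492 (decimal)
Convert MMMCL (Roman numeral) → 1000 + 1000 + 1000 + 100 + 50 = 3150 (decimal)
Compute gcd(7492, 3150) = 2
2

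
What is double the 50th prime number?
The 50th prime number = 229
Compute 229 × 2 = 458
458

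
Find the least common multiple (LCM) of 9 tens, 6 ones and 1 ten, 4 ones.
Convert 9 tens, 6 ones (place-value notation) → 9×10 + 6 = 96 (decimal)
Convert 1 ten, 4 ones (place-value notation) → 1×10 + 4 = 14 (decimal)
Compute lcm(96, 14) = 672
672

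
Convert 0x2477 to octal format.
Convert 0x2477 (hexadecimal) → 2×4096 + 4×256 + 7×16 + 7 = 9335 (decimal)
Convert 9335 (decimal) → 9335 = 2×4096 + 2×512 + 1×64 + 6×8 + 7 → 0o22167 (octal)
0o22167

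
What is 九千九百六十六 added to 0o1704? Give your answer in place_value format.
Convert 九千九百六十六 (Chinese numeral) → 9×1000 + 9×100 + 6×10 + 6 = 9966 (decimal)
Convert 0o1704 (octal) → 1×512 + 7×64 + 4 = 964 (decimal)
Compute 9966 + 964 = 10930
Convert 10930 (decimal) → 10930 = 10×1000 + 9×100 + 3×10 → 10 thousands, 9 hundreds, 3 tens (place-value notation)
10 thousands, 9 hundreds, 3 tens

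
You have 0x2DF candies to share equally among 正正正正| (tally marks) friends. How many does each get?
Convert 0x2DF (hexadecimal) → 2×256 + 13×16 + 15 = 735 (decimal)
Convert 正正正正| (tally marks) → 5 + 5 + 5 + 5 + 1 = 21 (decimal)
Compute 735 ÷ 21 = 35
35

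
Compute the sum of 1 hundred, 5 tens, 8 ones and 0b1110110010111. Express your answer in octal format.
Convert 1 hundred, 5 tens, 8 ones (place-value notation) → 1×100 + 5×10 + 8 = 158 (decimal)
Convert 0b1110110010111 (binary) → 4096 + 2048 + 1024 + 256 + 128 + 16 + 4 + 2 + 1 = 7575 (decimal)
Compute 158 + 7575 = 7733
Convert 7733 (decimal) → 7733 = 1×4096 + 7×512 + 6×8 + 5 → 0o17065 (octal)
0o17065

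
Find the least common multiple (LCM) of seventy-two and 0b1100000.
Convert seventy-two (English words) → 72 (decimal)
Convert 0b1100000 (binary) → 64 + 32 = 96 (decimal)
Compute lcm(72, 96) = 288
288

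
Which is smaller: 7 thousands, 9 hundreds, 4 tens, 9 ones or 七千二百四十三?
Convert 7 thousands, 9 hundreds, 4 tens, 9 ones (place-value notation) → 7×1000 + 9×100 + 4×10 + 9 = 7949 (decimal)
Convert 七千二百四十三 (Chinese numeral) → 7×1000 + 2×100 + 4×10 + 3 = 7243 (decimal)
Compare 7949 vs 7243: smaller = 7243
7243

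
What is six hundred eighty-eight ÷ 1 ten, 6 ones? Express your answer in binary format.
Convert six hundred eighty-eight (English words) → 6×100 + 88 = 688 (decimal)
Convert 1 ten, 6 ones (place-value notation) → 1×10 + 6 = 16 (decimal)
Compute 688 ÷ 16 = 43
Convert 43 (decimal) → 43 = 32 + 8 + 2 + 1 → 0b101011 (binary)
0b101011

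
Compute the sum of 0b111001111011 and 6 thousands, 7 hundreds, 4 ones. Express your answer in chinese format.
Convert 0b111001111011 (binary) → 2048 + 1024 + 512 + 64 + 32 + 16 + 8 + 2 + 1 = 3707 (decimal)
Convert 6 thousands, 7 hundreds, 4 ones (place-value notation) → 6×1000 + 7×100 + 4 = 6704 (decimal)
Compute 3707 + 6704 = 10411
Convert 10411 (decimal) → 10411 = 1×10000 + 4×100 + 1×10 + 1 → 一万零四百一十一 (Chinese numeral)
一万零四百一十一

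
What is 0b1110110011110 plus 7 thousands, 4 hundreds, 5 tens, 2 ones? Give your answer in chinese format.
Convert 0b1110110011110 (binary) → 4096 + 2048 + 1024 + 256 + 128 + 16 + 8 + 4 + 2 = 7582 (decimal)
Convert 7 thousands, 4 hundreds, 5 tens, 2 ones (place-value notation) → 7×1000 + 4×100 + 5×10 + 2 = 7452 (decimal)
Compute 7582 + 7452 = 15034
Convert 15034 (decimal) → 15034 = 1×10000 + 5×1000 + 3×10 + 4 → 一万五千零三十四 (Chinese numeral)
一万五千零三十四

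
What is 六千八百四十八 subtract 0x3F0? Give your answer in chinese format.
Convert 六千八百四十八 (Chinese numeral) → 6×1000 + 8×100 + 4×10 + 8 = 6848 (decimal)
Convert 0x3F0 (hexadecimal) → 3×256 + 15×16 = 1008 (decimal)
Compute 6848 - 1008 = 5840
Convert 5840 (decimal) → 5840 = 5×1000 + 8×100 + 4×10 → 五千八百四十 (Chinese numeral)
五千八百四十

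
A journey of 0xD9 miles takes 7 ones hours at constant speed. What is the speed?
Convert 0xD9 (hexadecimal) → 13×16 + 9 = 217 (decimal)
Convert 7 ones (place-value notation) → 7 (decimal)
Compute 217 ÷ 7 = 31
31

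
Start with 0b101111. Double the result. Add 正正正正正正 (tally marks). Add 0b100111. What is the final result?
Convert 0b101111 (binary) → 32 + 8 + 4 + 2 + 1 = 47 (decimal)
Start: 47
47 × 2 = 94
Convert 正正正正正正 (tally marks) → 5 + 5 + 5 + 5 + 5 + 5 = 30 (decimal)
94 + 30 = 124
Convert 0b100111 (binary) → 32 + 4 + 2 + 1 = 39 (decimal)
124 + 39 = 163
163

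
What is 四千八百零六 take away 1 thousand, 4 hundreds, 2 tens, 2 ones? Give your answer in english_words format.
Convert 四千八百零六 (Chinese numeral) → 4×1000 + 8×100 + 6 = 4806 (decimal)
Convert 1 thousand, 4 hundreds, 2 tens, 2 ones (place-value notation) → 1×1000 + 4×100 + 2×10 + 2 = 1422 (decimal)
Compute 4806 - 1422 = 3384
Convert 3384 (decimal) → 3384 = 3×1000 + 3×100 + 84 → three thousand three hundred eighty-four (English words)
three thousand three hundred eighty-four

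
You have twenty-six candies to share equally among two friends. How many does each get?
Convert twenty-six (English words) → 26 (decimal)
Convert two (English words) → 2 (decimal)
Compute 26 ÷ 2 = 13
13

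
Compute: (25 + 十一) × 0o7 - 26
Convert 十一 (Chinese numeral) → 1×10 + 1 = 11 (decimal)
Convert 0o7 (octal) → 7 (decimal)
Expression in decimal: (25 + 11) × 7 - 26
Parentheses first: 25 + 11 = 36
Multiply: 36 × 7 = 252
Subtract: 252 - 26 = 226
226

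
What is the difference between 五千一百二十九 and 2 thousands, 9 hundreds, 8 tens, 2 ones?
Convert 五千一百二十九 (Chinese numeral) → 5×1000 + 1×100 + 2×10 + 9 = 5129 (decimal)
Convert 2 thousands, 9 hundreds, 8 tens, 2 ones (place-value notation) → 2×1000 + 9×100 + 8×10 + 2 = 2982 (decimal)
Difference: |5129 - 2982| = 2147
2147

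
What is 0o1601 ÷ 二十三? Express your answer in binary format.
Convert 0o1601 (octal) → 1×512 + 6×64 + 1 = 897 (decimal)
Convert 二十三 (Chinese numeral) → 2×10 + 3 = 23 (decimal)
Compute 897 ÷ 23 = 39
Convert 39 (decimal) → 39 = 32 + 4 + 2 + 1 → 0b100111 (binary)
0b100111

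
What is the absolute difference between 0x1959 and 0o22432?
Convert 0x1959 (hexadecimal) → 1×4096 + 9×256 + 5×16 + 9 = 6489 (decimal)
Convert 0o22432 (octal) → 2×4096 + 2×512 + 4×64 + 3×8 + 2 = 9498 (decimal)
Compute |6489 - 9498| = 3009
3009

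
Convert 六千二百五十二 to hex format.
Convert 六千二百五十二 (Chinese numeral) → 6×1000 + 2×100 + 5×10 + 2 = 6252 (decimal)
Convert 6252 (decimal) → 6252 = 1×4096 + 8×256 + 6×16 + 12 → 0x186C (hexadecimal)
0x186C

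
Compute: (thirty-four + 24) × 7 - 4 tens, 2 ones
Convert thirty-four (English words) → 34 (decimal)
Convert 4 tens, 2 ones (place-value notation) → 4×10 + 2 = 42 (decimal)
Expression in decimal: (34 + 24) × 7 - 42
Parentheses first: 34 + 24 = 58
Multiply: 58 × 7 = 406
Subtract: 406 - 42 = 364
364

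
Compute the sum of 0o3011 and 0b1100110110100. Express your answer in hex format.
Convert 0o3011 (octal) → 3×512 + 1×8 + 1 = 1545 (decimal)
Convert 0b1100110110100 (binary) → 4096 + 2048 + 256 + 128 + 32 + 16 + 4 = 6580 (decimal)
Compute 1545 + 6580 = 8125
Convert 8125 (decimal) → 8125 = 1×4096 + 15×256 + 11×16 + 13 → 0x1FBD (hexadecimal)
0x1FBD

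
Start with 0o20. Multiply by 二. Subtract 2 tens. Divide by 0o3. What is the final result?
Convert 0o20 (octal) → 2×8 = 16 (decimal)
Start: 16
Convert 二 (Chinese numeral) → 2 (decimal)
16 × 2 = 32
Convert 2 tens (place-value notation) → 2×10 = 20 (decimal)
32 - 20 = 12
Convert 0o3 (octal) → 3 (decimal)
12 ÷ 3 = 4
4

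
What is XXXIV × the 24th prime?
Convert XXXIV (Roman numeral) → 10 + 10 + 10 + 4 = 34 (decimal)
Convert the 24th prime (prime index) → 89 (decimal)
Compute 34 × 89 = 3026
3026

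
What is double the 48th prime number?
The 48th prime number = 223
Compute 223 × 2 = 446
446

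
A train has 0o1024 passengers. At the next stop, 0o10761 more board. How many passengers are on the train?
Convert 0o1024 (octal) → 1×512 + 2×8 + 4 = 532 (decimal)
Convert 0o10761 (octal) → 1×4096 + 7×64 + 6×8 + 1 = 4593 (decimal)
Compute 532 + 4593 = 5125
5125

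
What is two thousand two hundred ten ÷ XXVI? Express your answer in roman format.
Convert two thousand two hundred ten (English words) → 2×1000 + 2×100 + 10 = 2210 (decimal)
Convert XXVI (Roman numeral) → 10 + 10 + 5 + 1 = 26 (decimal)
Compute 2210 ÷ 26 = 85
Convert 85 (decimal) → 85 = 50 + 10 + 10 + 10 + 5 → LXXXV (Roman numeral)
LXXXV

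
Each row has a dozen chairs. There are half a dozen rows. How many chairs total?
Convert a dozen (colloquial) → 12 (decimal)
Convert half a dozen (colloquial) → 6 (decimal)
Compute 12 × 6 = 72
72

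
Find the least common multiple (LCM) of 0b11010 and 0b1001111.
Convert 0b11010 (binary) → 16 + 8 + 2 = 26 (decimal)
Convert 0b1001111 (binary) → 64 + 8 + 4 + 2 + 1 = 79 (decimal)
Compute lcm(26, 79) = 2054
2054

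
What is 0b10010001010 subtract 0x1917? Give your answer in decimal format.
Convert 0b10010001010 (binary) → 1024 + 128 + 8 + 2 = 1162 (decimal)
Convert 0x1917 (hexadecimal) → 1×4096 + 9×256 + 1×16 + 7 = 6423 (decimal)
Compute 1162 - 6423 = -5261
-5261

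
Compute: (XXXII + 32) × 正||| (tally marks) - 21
Convert XXXII (Roman numeral) → 10 + 10 + 10 + 1 + 1 = 32 (decimal)
Convert 正||| (tally marks) → 5 + 3 = 8 (decimal)
Expression in decimal: (32 + 32) × 8 - 21
Parentheses first: 32 + 32 = 64
Multiply: 64 × 8 = 512
Subtract: 512 - 21 = 491
491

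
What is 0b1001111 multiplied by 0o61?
Convert 0b1001111 (binary) → 64 + 8 + 4 + 2 + 1 = 79 (decimal)
Convert 0o61 (octal) → 6×8 + 1 = 49 (decimal)
Compute 79 × 49 = 3871
3871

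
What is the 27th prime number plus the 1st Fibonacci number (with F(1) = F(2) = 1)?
The 27th prime number = 103
Convert the 1st Fibonacci number (with F(1) = F(2) = 1) (Fibonacci index) → 1 (decimal)
Compute 103 + 1 = 104
104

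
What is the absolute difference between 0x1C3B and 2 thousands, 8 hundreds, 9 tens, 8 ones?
Convert 0x1C3B (hexadecimal) → 1×4096 + 12×256 + 3×16 + 11 = 7227 (decimal)
Convert 2 thousands, 8 hundreds, 9 tens, 8 ones (place-value notation) → 2×1000 + 8×100 + 9×10 + 8 = 2898 (decimal)
Compute |7227 - 2898| = 4329
4329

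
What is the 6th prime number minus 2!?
The 6th prime number = 13
Convert 2! (factorial) → 2 (decimal)
Compute 13 - 2 = 11
11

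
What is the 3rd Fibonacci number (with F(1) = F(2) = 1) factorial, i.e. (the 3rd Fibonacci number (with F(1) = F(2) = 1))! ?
Convert the 3rd Fibonacci number (with F(1) = F(2) = 1) (Fibonacci index) → 1, 1, 2 → 2 (decimal)
Compute 2! = 2
2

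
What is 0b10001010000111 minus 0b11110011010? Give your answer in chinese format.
Convert 0b10001010000111 (binary) → 8192 + 512 + 128 + 4 + 2 + 1 = 8839 (decimal)
Convert 0b11110011010 (binary) → 1024 + 512 + 256 + 128 + 16 + 8 + 2 = 1946 (decimal)
Compute 8839 - 1946 = 6893
Convert 6893 (decimal) → 6893 = 6×1000 + 8×100 + 9×10 + 3 → 六千八百九十三 (Chinese numeral)
六千八百九十三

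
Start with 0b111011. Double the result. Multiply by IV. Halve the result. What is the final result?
Convert 0b111011 (binary) → 32 + 16 + 8 + 2 + 1 = 59 (decimal)
Start: 59
59 × 2 = 118
Convert IV (Roman numeral) → 4 (decimal)
118 × 4 = 472
472 ÷ 2 = 236
236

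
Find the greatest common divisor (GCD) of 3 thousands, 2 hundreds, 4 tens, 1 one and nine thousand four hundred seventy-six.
Convert 3 thousands, 2 hundreds, 4 tens, 1 one (place-value notation) → 3×1000 + 2×100 + 4×10 + 1 = 3241 (decimal)
Convert nine thousand four hundred seventy-six (English words) → 9×1000 + 4×100 + 76 = 9476 (decimal)
Compute gcd(3241, 9476) = 1
1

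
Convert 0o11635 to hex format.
Convert 0o11635 (octal) → 1×4096 + 1×512 + 6×64 + 3×8 + 5 = 5021 (decimal)
Convert 5021 (decimal) → 5021 = 1×4096 + 3×256 + 9×16 + 13 → 0x139D (hexadecimal)
0x139D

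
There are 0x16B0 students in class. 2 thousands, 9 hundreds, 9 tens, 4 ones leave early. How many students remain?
Convert 0x16B0 (hexadecimal) → 1×4096 + 6×256 + 11×16 = 5808 (decimal)
Convert 2 thousands, 9 hundreds, 9 tens, 4 ones (place-value notation) → 2×1000 + 9×100 + 9×10 + 4 = 2994 (decimal)
Compute 5808 - 2994 = 2814
2814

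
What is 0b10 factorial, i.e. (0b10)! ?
Convert 0b10 (binary) → 2 (decimal)
Compute 2! = 2
2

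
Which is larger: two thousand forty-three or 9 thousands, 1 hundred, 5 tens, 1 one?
Convert two thousand forty-three (English words) → 2×1000 + 43 = 2043 (decimal)
Convert 9 thousands, 1 hundred, 5 tens, 1 one (place-value notation) → 9×1000 + 1×100 + 5×10 + 1 = 9151 (decimal)
Compare 2043 vs 9151: larger = 9151
9151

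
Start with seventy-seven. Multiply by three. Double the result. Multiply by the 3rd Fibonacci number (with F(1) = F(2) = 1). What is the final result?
Convert seventy-seven (English words) → 77 (decimal)
Start: 77
Convert three (English words) → 3 (decimal)
77 × 3 = 231
231 × 2 = 462
Convert the 3rd Fibonacci number (with F(1) = F(2) = 1) (Fibonacci index) → 1, 1, 2 → 2 (decimal)
462 × 2 = 924
924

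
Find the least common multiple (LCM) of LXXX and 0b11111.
Convert LXXX (Roman numeral) → 50 + 10 + 10 + 10 = 80 (decimal)
Convert 0b11111 (binary) → 16 + 8 + 4 + 2 + 1 = 31 (decimal)
Compute lcm(80, 31) = 2480
2480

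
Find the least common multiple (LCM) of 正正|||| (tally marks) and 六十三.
Convert 正正|||| (tally marks) → 5 + 5 + 4 = 14 (decimal)
Convert 六十三 (Chinese numeral) → 6×10 + 3 = 63 (decimal)
Compute lcm(14, 63) = 126
126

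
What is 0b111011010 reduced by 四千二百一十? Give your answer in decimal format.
Convert 0b111011010 (binary) → 256 + 128 + 64 + 16 + 8 + 2 = 474 (decimal)
Convert 四千二百一十 (Chinese numeral) → 4×1000 + 2×100 + 1×10 = 4210 (decimal)
Compute 474 - 4210 = -3736
-3736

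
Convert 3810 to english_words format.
Convert 3810 (decimal) → 3810 = 3×1000 + 8×100 + 10 → three thousand eight hundred ten (English words)
three thousand eight hundred ten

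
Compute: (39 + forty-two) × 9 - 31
Convert forty-two (English words) → 42 (decimal)
Expression in decimal: (39 + 42) × 9 - 31
Parentheses first: 39 + 42 = 81
Multiply: 81 × 9 = 729
Subtract: 729 - 31 = 698
698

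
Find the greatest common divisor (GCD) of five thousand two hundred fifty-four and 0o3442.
Convert five thousand two hundred fifty-four (English words) → 5×1000 + 2×100 + 54 = 5254 (decimal)
Convert 0o3442 (octal) → 3×512 + 4×64 + 4×8 + 2 = 1826 (decimal)
Compute gcd(5254, 1826) = 2
2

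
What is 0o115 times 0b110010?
Convert 0o115 (octal) → 1×64 + 1×8 + 5 = 77 (decimal)
Convert 0b110010 (binary) → 32 + 16 + 2 = 50 (decimal)
Compute 77 × 50 = 3850
3850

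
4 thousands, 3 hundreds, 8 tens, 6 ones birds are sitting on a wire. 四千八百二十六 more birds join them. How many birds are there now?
Convert 4 thousands, 3 hundreds, 8 tens, 6 ones (place-value notation) → 4×1000 + 3×100 + 8×10 + 6 = 4386 (decimal)
Convert 四千八百二十六 (Chinese numeral) → 4×1000 + 8×100 + 2×10 + 6 = 4826 (decimal)
Compute 4386 + 4826 = 9212
9212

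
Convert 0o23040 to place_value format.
Convert 0o23040 (octal) → 2×4096 + 3×512 + 4×8 = 9760 (decimal)
Convert 9760 (decimal) → 9760 = 9×1000 + 7×100 + 6×10 → 9 thousands, 7 hundreds, 6 tens (place-value notation)
9 thousands, 7 hundreds, 6 tens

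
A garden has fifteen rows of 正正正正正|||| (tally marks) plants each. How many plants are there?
Convert 正正正正正|||| (tally marks) → 5 + 5 + 5 + 5 + 5 + 4 = 29 (decimal)
Convert fifteen (English words) → 15 (decimal)
Compute 29 × 15 = 435
435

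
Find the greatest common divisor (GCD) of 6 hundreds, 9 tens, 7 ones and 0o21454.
Convert 6 hundreds, 9 tens, 7 ones (place-value notation) → 6×100 + 9×10 + 7 = 697 (decimal)
Convert 0o21454 (octal) → 2×4096 + 1×512 + 4×64 + 5×8 + 4 = 9004 (decimal)
Compute gcd(697, 9004) = 1
1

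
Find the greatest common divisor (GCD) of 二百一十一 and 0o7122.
Convert 二百一十一 (Chinese numeral) → 2×100 + 1×10 + 1 = 211 (decimal)
Convert 0o7122 (octal) → 7×512 + 1×64 + 2×8 + 2 = 3666 (decimal)
Compute gcd(211, 3666) = 1
1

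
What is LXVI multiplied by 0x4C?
Convert LXVI (Roman numeral) → 50 + 10 + 5 + 1 = 66 (decimal)
Convert 0x4C (hexadecimal) → 4×16 + 12 = 76 (decimal)
Compute 66 × 76 = 5016
5016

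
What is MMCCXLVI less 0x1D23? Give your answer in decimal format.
Convert MMCCXLVI (Roman numeral) → 1000 + 1000 + 100 + 100 + 40 + 5 + 1 = 2246 (decimal)
Convert 0x1D23 (hexadecimal) → 1×4096 + 13×256 + 2×16 + 3 = 7459 (decimal)
Compute 2246 - 7459 = -5213
-5213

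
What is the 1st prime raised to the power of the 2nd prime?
Convert the 1st prime (prime index) → 2 (decimal)
Convert the 2nd prime (prime index) → 3 (decimal)
Compute 2 ^ 3 = 8
8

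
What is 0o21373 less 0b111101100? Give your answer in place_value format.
Convert 0o21373 (octal) → 2×4096 + 1×512 + 3×64 + 7×8 + 3 = 8955 (decimal)
Convert 0b111101100 (binary) → 256 + 128 + 64 + 32 + 8 + 4 = 492 (decimal)
Compute 8955 - 492 = 8463
Convert 8463 (decimal) → 8463 = 8×1000 + 4×100 + 6×10 + 3 → 8 thousands, 4 hundreds, 6 tens, 3 ones (place-value notation)
8 thousands, 4 hundreds, 6 tens, 3 ones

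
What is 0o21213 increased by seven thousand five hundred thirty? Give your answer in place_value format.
Convert 0o21213 (octal) → 2×4096 + 1×512 + 2×64 + 1×8 + 3 = 8843 (decimal)
Convert seven thousand five hundred thirty (English words) → 7×1000 + 5×100 + 30 = 7530 (decimal)
Compute 8843 + 7530 = 16373
Convert 16373 (decimal) → 16373 = 16×1000 + 3×100 + 7×10 + 3 → 16 thousands, 3 hundreds, 7 tens, 3 ones (place-value notation)
16 thousands, 3 hundreds, 7 tens, 3 ones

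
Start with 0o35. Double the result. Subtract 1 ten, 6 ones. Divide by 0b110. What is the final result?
Convert 0o35 (octal) → 3×8 + 5 = 29 (decimal)
Start: 29
29 × 2 = 58
Convert 1 ten, 6 ones (place-value notation) → 1×10 + 6 = 16 (decimal)
58 - 16 = 42
Convert 0b110 (binary) → 4 + 2 = 6 (decimal)
42 ÷ 6 = 7
7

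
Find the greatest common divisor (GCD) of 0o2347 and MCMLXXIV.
Convert 0o2347 (octal) → 2×512 + 3×64 + 4×8 + 7 = 1255 (decimal)
Convert MCMLXXIV (Roman numeral) → 1000 + 900 + 50 + 10 + 10 + 4 = 1974 (decimal)
Compute gcd(1255, 1974) = 1
1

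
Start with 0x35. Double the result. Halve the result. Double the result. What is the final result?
Convert 0x35 (hexadecimal) → 3×16 + 5 = 53 (decimal)
Start: 53
53 × 2 = 106
106 ÷ 2 = 53
53 × 2 = 106
106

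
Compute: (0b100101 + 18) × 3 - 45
Convert 0b100101 (binary) → 32 + 4 + 1 = 37 (decimal)
Expression in decimal: (37 + 18) × 3 - 45
Parentheses first: 37 + 18 = 55
Multiply: 55 × 3 = 165
Subtract: 165 - 45 = 120
120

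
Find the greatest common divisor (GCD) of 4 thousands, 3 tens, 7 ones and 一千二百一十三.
Convert 4 thousands, 3 tens, 7 ones (place-value notation) → 4×1000 + 3×10 + 7 = 4037 (decimal)
Convert 一千二百一十三 (Chinese numeral) → 1×1000 + 2×100 + 1×10 + 3 = 1213 (decimal)
Compute gcd(4037, 1213) = 1
1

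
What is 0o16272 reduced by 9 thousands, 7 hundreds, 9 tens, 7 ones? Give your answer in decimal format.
Convert 0o16272 (octal) → 1×4096 + 6×512 + 2×64 + 7×8 + 2 = 7354 (decimal)
Convert 9 thousands, 7 hundreds, 9 tens, 7 ones (place-value notation) → 9×1000 + 7×100 + 9×10 + 7 = 9797 (decimal)
Compute 7354 - 9797 = -2443
-2443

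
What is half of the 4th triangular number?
The 4th triangular number = 4×5/2 = 10
Compute 10 ÷ 2 = 5
5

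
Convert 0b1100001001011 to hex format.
Convert 0b1100001001011 (binary) → 4096 + 2048 + 64 + 8 + 2 + 1 = 6219 (decimal)
Convert 6219 (decimal) → 6219 = 1×4096 + 8×256 + 4×16 + 11 → 0x184B (hexadecimal)
0x184B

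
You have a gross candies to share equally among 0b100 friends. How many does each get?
Convert a gross (colloquial) → 144 (decimal)
Convert 0b100 (binary) → 4 (decimal)
Compute 144 ÷ 4 = 36
36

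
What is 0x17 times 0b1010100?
Convert 0x17 (hexadecimal) → 1×16 + 7 = 23 (decimal)
Convert 0b1010100 (binary) → 64 + 16 + 4 = 84 (decimal)
Compute 23 × 84 = 1932
1932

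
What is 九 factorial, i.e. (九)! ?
Convert 九 (Chinese numeral) → 9 (decimal)
Compute 9! = 362880
362880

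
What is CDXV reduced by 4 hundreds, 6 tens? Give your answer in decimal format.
Convert CDXV (Roman numeral) → 400 + 10 + 5 = 415 (decimal)
Convert 4 hundreds, 6 tens (place-value notation) → 4×100 + 6×10 = 460 (decimal)
Compute 415 - 460 = -45
-45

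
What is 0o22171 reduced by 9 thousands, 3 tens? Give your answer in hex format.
Convert 0o22171 (octal) → 2×4096 + 2×512 + 1×64 + 7×8 + 1 = 9337 (decimal)
Convert 9 thousands, 3 tens (place-value notation) → 9×1000 + 3×10 = 9030 (decimal)
Compute 9337 - 9030 = 307
Convert 307 (decimal) → 307 = 1×256 + 3×16 + 3 → 0x133 (hexadecimal)
0x133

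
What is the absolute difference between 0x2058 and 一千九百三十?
Convert 0x2058 (hexadecimal) → 2×4096 + 5×16 + 8 = 8280 (decimal)
Convert 一千九百三十 (Chinese numeral) → 1×1000 + 9×100 + 3×10 = 1930 (decimal)
Compute |8280 - 1930| = 6350
6350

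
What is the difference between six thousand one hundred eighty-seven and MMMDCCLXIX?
Convert six thousand one hundred eighty-seven (English words) → 6×1000 + 1×100 + 87 = 6187 (decimal)
Convert MMMDCCLXIX (Roman numeral) → 1000 + 1000 + 1000 + 500 + 100 + 100 + 50 + 10 + 9 = 3769 (decimal)
Difference: |6187 - 3769| = 2418
2418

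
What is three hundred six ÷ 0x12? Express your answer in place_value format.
Convert three hundred six (English words) → 3×100 + 6 = 306 (decimal)
Convert 0x12 (hexadecimal) → 1×16 + 2 = 18 (decimal)
Compute 306 ÷ 18 = 17
Convert 17 (decimal) → 17 = 1×10 + 7 → 1 ten, 7 ones (place-value notation)
1 ten, 7 ones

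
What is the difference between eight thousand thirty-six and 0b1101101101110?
Convert eight thousand thirty-six (English words) → 8×1000 + 36 = 8036 (decimal)
Convert 0b1101101101110 (binary) → 4096 + 2048 + 512 + 256 + 64 + 32 + 8 + 4 + 2 = 7022 (decimal)
Difference: |8036 - 7022| = 1014
1014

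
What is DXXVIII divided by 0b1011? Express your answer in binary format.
Convert DXXVIII (Roman numeral) → 500 + 10 + 10 + 5 + 1 + 1 + 1 = 528 (decimal)
Convert 0b1011 (binary) → 8 + 2 + 1 = 11 (decimal)
Compute 528 ÷ 11 = 48
Convert 48 (decimal) → 48 = 32 + 16 → 0b110000 (binary)
0b110000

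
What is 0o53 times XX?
Convert 0o53 (octal) → 5×8 + 3 = 43 (decimal)
Convert XX (Roman numeral) → 10 + 10 = 20 (decimal)
Compute 43 × 20 = 860
860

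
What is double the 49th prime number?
The 49th prime number = 227
Compute 227 × 2 = 454
454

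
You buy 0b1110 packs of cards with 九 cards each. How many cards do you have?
Convert 九 (Chinese numeral) → 9 (decimal)
Convert 0b1110 (binary) → 8 + 4 + 2 = 14 (decimal)
Compute 9 × 14 = 126
126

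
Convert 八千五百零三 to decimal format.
Convert 八千五百零三 (Chinese numeral) → 8×1000 + 5×100 + 3 = 8503 (decimal)
8503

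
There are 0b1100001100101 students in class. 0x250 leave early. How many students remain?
Convert 0b1100001100101 (binary) → 4096 + 2048 + 64 + 32 + 4 + 1 = 6245 (decimal)
Convert 0x250 (hexadecimal) → 2×256 + 5×16 = 592 (decimal)
Compute 6245 - 592 = 5653
5653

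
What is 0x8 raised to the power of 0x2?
Convert 0x8 (hexadecimal) → 8 (decimal)
Convert 0x2 (hexadecimal) → 2 (decimal)
Compute 8 ^ 2 = 64
64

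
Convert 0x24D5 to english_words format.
Convert 0x24D5 (hexadecimal) → 2×4096 + 4×256 + 13×16 + 5 = 9429 (decimal)
Convert 9429 (decimal) → 9429 = 9×1000 + 4×100 + 29 → nine thousand four hundred twenty-nine (English words)
nine thousand four hundred twenty-nine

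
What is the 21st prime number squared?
The 21st prime number = 73
Compute 73² = 73 × 73 = 5329
5329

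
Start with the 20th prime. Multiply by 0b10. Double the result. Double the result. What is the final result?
Convert the 20th prime (prime index) → 71 (decimal)
Start: 71
Convert 0b10 (binary) → 2 (decimal)
71 × 2 = 142
142 × 2 = 284
284 × 2 = 568
568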